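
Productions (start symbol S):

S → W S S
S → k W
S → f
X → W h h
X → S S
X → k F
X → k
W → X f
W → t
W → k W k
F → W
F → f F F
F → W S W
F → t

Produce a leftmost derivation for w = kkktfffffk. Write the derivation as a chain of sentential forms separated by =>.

S => kW => kkWk => kkXfk => kkkFfk => kkkWfk => kkkXffk => kkkSSffk => kkkWSSSffk => kkktSSSffk => kkktfSSffk => kkktffSffk => kkktfffffk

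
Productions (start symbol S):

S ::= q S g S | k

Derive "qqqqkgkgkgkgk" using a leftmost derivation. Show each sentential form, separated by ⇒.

S ⇒ qSgS   [S ::= q S g S]
qSgS ⇒ qqSgSgS   [S ::= q S g S]
qqSgSgS ⇒ qqqSgSgSgS   [S ::= q S g S]
qqqSgSgSgS ⇒ qqqqSgSgSgSgS   [S ::= q S g S]
qqqqSgSgSgSgS ⇒ qqqqkgSgSgSgS   [S ::= k]
qqqqkgSgSgSgS ⇒ qqqqkgkgSgSgS   [S ::= k]
qqqqkgkgSgSgS ⇒ qqqqkgkgkgSgS   [S ::= k]
qqqqkgkgkgSgS ⇒ qqqqkgkgkgkgS   [S ::= k]
qqqqkgkgkgkgS ⇒ qqqqkgkgkgkgk   [S ::= k]

S⇒qSgS⇒qqSgSgS⇒qqqSgSgSgS⇒qqqqSgSgSgSgS⇒qqqqkgSgSgSgS⇒qqqqkgkgSgSgS⇒qqqqkgkgkgSgS⇒qqqqkgkgkgkgS⇒qqqqkgkgkgkgk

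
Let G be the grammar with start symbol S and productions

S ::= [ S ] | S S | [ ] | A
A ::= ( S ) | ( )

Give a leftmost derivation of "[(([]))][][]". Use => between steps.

S => SS => [S]S => [A]S => [(S)]S => [(A)]S => [((S))]S => [(([]))]S => [(([]))]SS => [(([]))][]S => [(([]))][][]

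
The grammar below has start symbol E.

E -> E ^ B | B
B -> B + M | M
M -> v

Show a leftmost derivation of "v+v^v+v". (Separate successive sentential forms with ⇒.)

E ⇒ E^B ⇒ B^B ⇒ B+M^B ⇒ M+M^B ⇒ v+M^B ⇒ v+v^B ⇒ v+v^B+M ⇒ v+v^M+M ⇒ v+v^v+M ⇒ v+v^v+v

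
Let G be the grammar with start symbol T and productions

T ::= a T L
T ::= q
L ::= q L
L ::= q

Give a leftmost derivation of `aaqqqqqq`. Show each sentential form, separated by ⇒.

T ⇒ aTL ⇒ aaTLL ⇒ aaqLL ⇒ aaqqLL ⇒ aaqqqLL ⇒ aaqqqqL ⇒ aaqqqqqL ⇒ aaqqqqqq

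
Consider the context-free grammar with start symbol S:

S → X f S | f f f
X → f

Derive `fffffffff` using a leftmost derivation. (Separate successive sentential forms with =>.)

S=>XfS=>ffS=>ffXfS=>ffffS=>ffffXfS=>ffffffS=>fffffffff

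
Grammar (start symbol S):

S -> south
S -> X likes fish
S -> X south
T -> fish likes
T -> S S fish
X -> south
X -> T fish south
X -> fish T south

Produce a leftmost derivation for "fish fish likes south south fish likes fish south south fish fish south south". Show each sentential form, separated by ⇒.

S ⇒ X south   [S -> X south]
X south ⇒ T fish south south   [X -> T fish south]
T fish south south ⇒ S S fish fish south south   [T -> S S fish]
S S fish fish south south ⇒ X south S fish fish south south   [S -> X south]
X south S fish fish south south ⇒ fish T south south S fish fish south south   [X -> fish T south]
fish T south south S fish fish south south ⇒ fish fish likes south south S fish fish south south   [T -> fish likes]
fish fish likes south south S fish fish south south ⇒ fish fish likes south south X south fish fish south south   [S -> X south]
fish fish likes south south X south fish fish south south ⇒ fish fish likes south south T fish south south fish fish south south   [X -> T fish south]
fish fish likes south south T fish south south fish fish south south ⇒ fish fish likes south south fish likes fish south south fish fish south south   [T -> fish likes]

S ⇒ X south ⇒ T fish south south ⇒ S S fish fish south south ⇒ X south S fish fish south south ⇒ fish T south south S fish fish south south ⇒ fish fish likes south south S fish fish south south ⇒ fish fish likes south south X south fish fish south south ⇒ fish fish likes south south T fish south south fish fish south south ⇒ fish fish likes south south fish likes fish south south fish fish south south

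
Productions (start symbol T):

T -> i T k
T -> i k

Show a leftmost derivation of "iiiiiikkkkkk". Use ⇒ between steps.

T ⇒ iTk ⇒ iiTkk ⇒ iiiTkkk ⇒ iiiiTkkkk ⇒ iiiiiTkkkkk ⇒ iiiiiikkkkkk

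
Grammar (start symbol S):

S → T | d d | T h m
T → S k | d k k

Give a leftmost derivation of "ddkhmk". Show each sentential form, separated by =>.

S => T   [S → T]
T => Sk   [T → S k]
Sk => Thmk   [S → T h m]
Thmk => Skhmk   [T → S k]
Skhmk => ddkhmk   [S → d d]

S=>T=>Sk=>Thmk=>Skhmk=>ddkhmk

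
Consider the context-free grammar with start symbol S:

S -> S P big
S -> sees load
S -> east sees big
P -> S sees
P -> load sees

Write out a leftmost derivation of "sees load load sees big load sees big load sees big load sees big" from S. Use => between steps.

S => S P big => S P big P big => S P big P big P big => S P big P big P big P big => sees load P big P big P big P big => sees load load sees big P big P big P big => sees load load sees big load sees big P big P big => sees load load sees big load sees big load sees big P big => sees load load sees big load sees big load sees big load sees big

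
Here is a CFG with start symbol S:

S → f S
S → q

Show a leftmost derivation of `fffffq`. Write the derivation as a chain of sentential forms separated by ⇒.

S⇒fS⇒ffS⇒fffS⇒ffffS⇒fffffS⇒fffffq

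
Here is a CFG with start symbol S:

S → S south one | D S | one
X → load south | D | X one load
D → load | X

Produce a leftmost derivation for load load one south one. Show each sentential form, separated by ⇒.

S ⇒ D S ⇒ load S ⇒ load D S ⇒ load load S ⇒ load load S south one ⇒ load load one south one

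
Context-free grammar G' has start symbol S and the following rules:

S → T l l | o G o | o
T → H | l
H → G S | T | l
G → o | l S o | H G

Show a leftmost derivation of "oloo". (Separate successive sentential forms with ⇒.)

S ⇒ oGo   [S → o G o]
oGo ⇒ oHGo   [G → H G]
oHGo ⇒ oTGo   [H → T]
oTGo ⇒ olGo   [T → l]
olGo ⇒ oloo   [G → o]

S ⇒ oGo ⇒ oHGo ⇒ oTGo ⇒ olGo ⇒ oloo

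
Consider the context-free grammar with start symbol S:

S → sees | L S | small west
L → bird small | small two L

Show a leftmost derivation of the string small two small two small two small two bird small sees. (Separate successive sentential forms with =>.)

S => L S => small two L S => small two small two L S => small two small two small two L S => small two small two small two small two L S => small two small two small two small two bird small S => small two small two small two small two bird small sees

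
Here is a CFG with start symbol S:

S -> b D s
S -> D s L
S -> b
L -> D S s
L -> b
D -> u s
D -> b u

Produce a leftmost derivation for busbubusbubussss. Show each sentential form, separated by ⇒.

S ⇒ DsL   [S -> D s L]
DsL ⇒ busL   [D -> b u]
busL ⇒ busDSs   [L -> D S s]
busDSs ⇒ busbuSs   [D -> b u]
busbuSs ⇒ busbuDsLs   [S -> D s L]
busbuDsLs ⇒ busbubusLs   [D -> b u]
busbubusLs ⇒ busbubusDSss   [L -> D S s]
busbubusDSss ⇒ busbubusbuSss   [D -> b u]
busbubusbuSss ⇒ busbubusbubDsss   [S -> b D s]
busbubusbubDsss ⇒ busbubusbubussss   [D -> u s]

S⇒DsL⇒busL⇒busDSs⇒busbuSs⇒busbuDsLs⇒busbubusLs⇒busbubusDSss⇒busbubusbuSss⇒busbubusbubDsss⇒busbubusbubussss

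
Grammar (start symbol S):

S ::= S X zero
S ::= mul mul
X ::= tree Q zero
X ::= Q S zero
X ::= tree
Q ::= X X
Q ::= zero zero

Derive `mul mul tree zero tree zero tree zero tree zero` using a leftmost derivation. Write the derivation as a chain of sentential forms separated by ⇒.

S ⇒ S X zero   [S ::= S X zero]
S X zero ⇒ S X zero X zero   [S ::= S X zero]
S X zero X zero ⇒ S X zero X zero X zero   [S ::= S X zero]
S X zero X zero X zero ⇒ S X zero X zero X zero X zero   [S ::= S X zero]
S X zero X zero X zero X zero ⇒ mul mul X zero X zero X zero X zero   [S ::= mul mul]
mul mul X zero X zero X zero X zero ⇒ mul mul tree zero X zero X zero X zero   [X ::= tree]
mul mul tree zero X zero X zero X zero ⇒ mul mul tree zero tree zero X zero X zero   [X ::= tree]
mul mul tree zero tree zero X zero X zero ⇒ mul mul tree zero tree zero tree zero X zero   [X ::= tree]
mul mul tree zero tree zero tree zero X zero ⇒ mul mul tree zero tree zero tree zero tree zero   [X ::= tree]

S ⇒ S X zero ⇒ S X zero X zero ⇒ S X zero X zero X zero ⇒ S X zero X zero X zero X zero ⇒ mul mul X zero X zero X zero X zero ⇒ mul mul tree zero X zero X zero X zero ⇒ mul mul tree zero tree zero X zero X zero ⇒ mul mul tree zero tree zero tree zero X zero ⇒ mul mul tree zero tree zero tree zero tree zero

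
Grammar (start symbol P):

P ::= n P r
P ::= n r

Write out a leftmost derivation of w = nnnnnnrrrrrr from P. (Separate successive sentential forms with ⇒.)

P⇒nPr⇒nnPrr⇒nnnPrrr⇒nnnnPrrrr⇒nnnnnPrrrrr⇒nnnnnnrrrrrr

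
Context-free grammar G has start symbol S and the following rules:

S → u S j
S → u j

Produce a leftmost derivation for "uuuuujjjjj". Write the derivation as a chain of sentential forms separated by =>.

S=>uSj=>uuSjj=>uuuSjjj=>uuuuSjjjj=>uuuuujjjjj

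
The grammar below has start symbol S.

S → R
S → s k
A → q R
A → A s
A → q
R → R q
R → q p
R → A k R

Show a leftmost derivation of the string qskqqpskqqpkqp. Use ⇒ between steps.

S ⇒ R   [S → R]
R ⇒ AkR   [R → A k R]
AkR ⇒ AskR   [A → A s]
AskR ⇒ qskR   [A → q]
qskR ⇒ qskAkR   [R → A k R]
qskAkR ⇒ qskAskR   [A → A s]
qskAskR ⇒ qskqRskR   [A → q R]
qskqRskR ⇒ qskqqpskR   [R → q p]
qskqqpskR ⇒ qskqqpskAkR   [R → A k R]
qskqqpskAkR ⇒ qskqqpskqRkR   [A → q R]
qskqqpskqRkR ⇒ qskqqpskqqpkR   [R → q p]
qskqqpskqqpkR ⇒ qskqqpskqqpkqp   [R → q p]

S ⇒ R ⇒ AkR ⇒ AskR ⇒ qskR ⇒ qskAkR ⇒ qskAskR ⇒ qskqRskR ⇒ qskqqpskR ⇒ qskqqpskAkR ⇒ qskqqpskqRkR ⇒ qskqqpskqqpkR ⇒ qskqqpskqqpkqp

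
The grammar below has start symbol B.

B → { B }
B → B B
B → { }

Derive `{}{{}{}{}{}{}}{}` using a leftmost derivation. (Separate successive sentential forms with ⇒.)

B ⇒ BB ⇒ BBB ⇒ {}BB ⇒ {}{B}B ⇒ {}{BB}B ⇒ {}{BBB}B ⇒ {}{BBBB}B ⇒ {}{BBBBB}B ⇒ {}{{}BBBB}B ⇒ {}{{}{}BBB}B ⇒ {}{{}{}{}BB}B ⇒ {}{{}{}{}{}B}B ⇒ {}{{}{}{}{}{}}B ⇒ {}{{}{}{}{}{}}{}

B ⇒ BB   [B → B B]
BB ⇒ BBB   [B → B B]
BBB ⇒ {}BB   [B → { }]
{}BB ⇒ {}{B}B   [B → { B }]
{}{B}B ⇒ {}{BB}B   [B → B B]
{}{BB}B ⇒ {}{BBB}B   [B → B B]
{}{BBB}B ⇒ {}{BBBB}B   [B → B B]
{}{BBBB}B ⇒ {}{BBBBB}B   [B → B B]
{}{BBBBB}B ⇒ {}{{}BBBB}B   [B → { }]
{}{{}BBBB}B ⇒ {}{{}{}BBB}B   [B → { }]
{}{{}{}BBB}B ⇒ {}{{}{}{}BB}B   [B → { }]
{}{{}{}{}BB}B ⇒ {}{{}{}{}{}B}B   [B → { }]
{}{{}{}{}{}B}B ⇒ {}{{}{}{}{}{}}B   [B → { }]
{}{{}{}{}{}{}}B ⇒ {}{{}{}{}{}{}}{}   [B → { }]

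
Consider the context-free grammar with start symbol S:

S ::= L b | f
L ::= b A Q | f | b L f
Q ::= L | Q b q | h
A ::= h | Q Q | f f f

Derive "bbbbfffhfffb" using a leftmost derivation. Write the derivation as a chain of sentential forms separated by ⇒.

S ⇒ Lb   [S ::= L b]
Lb ⇒ bLfb   [L ::= b L f]
bLfb ⇒ bbLffb   [L ::= b L f]
bbLffb ⇒ bbbLfffb   [L ::= b L f]
bbbLfffb ⇒ bbbbAQfffb   [L ::= b A Q]
bbbbAQfffb ⇒ bbbbfffQfffb   [A ::= f f f]
bbbbfffQfffb ⇒ bbbbfffhfffb   [Q ::= h]

S⇒Lb⇒bLfb⇒bbLffb⇒bbbLfffb⇒bbbbAQfffb⇒bbbbfffQfffb⇒bbbbfffhfffb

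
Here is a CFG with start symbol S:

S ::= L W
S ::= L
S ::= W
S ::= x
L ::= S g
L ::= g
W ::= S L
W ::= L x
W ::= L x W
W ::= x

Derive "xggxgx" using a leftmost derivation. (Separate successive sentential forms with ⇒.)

S ⇒ LW ⇒ SgW ⇒ LWgW ⇒ SgWgW ⇒ xgWgW ⇒ xgLxgW ⇒ xggxgW ⇒ xggxgx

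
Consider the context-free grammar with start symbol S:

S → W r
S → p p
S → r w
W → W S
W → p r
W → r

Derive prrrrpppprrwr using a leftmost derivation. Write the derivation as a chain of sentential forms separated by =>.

S => Wr => WSr => WSSr => prSSr => prWrSr => prWSrSr => prWSSrSr => prWSSSrSr => prrSSSrSr => prrWrSSrSr => prrrrSSrSr => prrrrppSrSr => prrrrpppprSr => prrrrpppprrwr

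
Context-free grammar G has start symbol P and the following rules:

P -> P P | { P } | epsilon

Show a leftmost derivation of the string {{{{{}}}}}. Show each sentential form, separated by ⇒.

P⇒{P}⇒{{P}}⇒{{PP}}⇒{{{P}P}}⇒{{{PP}P}}⇒{{{PPP}P}}⇒{{{{P}PP}P}}⇒{{{{{P}}PP}P}}⇒{{{{{}}PP}P}}⇒{{{{{}}P}P}}⇒{{{{{}}}P}}⇒{{{{{}}}}}

P ⇒ {P}   [P -> { P }]
{P} ⇒ {{P}}   [P -> { P }]
{{P}} ⇒ {{PP}}   [P -> P P]
{{PP}} ⇒ {{{P}P}}   [P -> { P }]
{{{P}P}} ⇒ {{{PP}P}}   [P -> P P]
{{{PP}P}} ⇒ {{{PPP}P}}   [P -> P P]
{{{PPP}P}} ⇒ {{{{P}PP}P}}   [P -> { P }]
{{{{P}PP}P}} ⇒ {{{{{P}}PP}P}}   [P -> { P }]
{{{{{P}}PP}P}} ⇒ {{{{{}}PP}P}}   [P -> epsilon]
{{{{{}}PP}P}} ⇒ {{{{{}}P}P}}   [P -> epsilon]
{{{{{}}P}P}} ⇒ {{{{{}}}P}}   [P -> epsilon]
{{{{{}}}P}} ⇒ {{{{{}}}}}   [P -> epsilon]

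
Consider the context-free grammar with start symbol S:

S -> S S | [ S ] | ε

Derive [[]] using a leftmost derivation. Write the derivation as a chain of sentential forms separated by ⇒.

S ⇒ SS ⇒ [S]S ⇒ [[S]]S ⇒ [[]]S ⇒ [[]]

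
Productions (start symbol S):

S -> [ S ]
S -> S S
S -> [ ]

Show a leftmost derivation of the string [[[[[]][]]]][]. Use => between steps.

S => SS   [S -> S S]
SS => [S]S   [S -> [ S ]]
[S]S => [[S]]S   [S -> [ S ]]
[[S]]S => [[[S]]]S   [S -> [ S ]]
[[[S]]]S => [[[SS]]]S   [S -> S S]
[[[SS]]]S => [[[[S]S]]]S   [S -> [ S ]]
[[[[S]S]]]S => [[[[[]]S]]]S   [S -> [ ]]
[[[[[]]S]]]S => [[[[[]][]]]]S   [S -> [ ]]
[[[[[]][]]]]S => [[[[[]][]]]][]   [S -> [ ]]

S=>SS=>[S]S=>[[S]]S=>[[[S]]]S=>[[[SS]]]S=>[[[[S]S]]]S=>[[[[[]]S]]]S=>[[[[[]][]]]]S=>[[[[[]][]]]][]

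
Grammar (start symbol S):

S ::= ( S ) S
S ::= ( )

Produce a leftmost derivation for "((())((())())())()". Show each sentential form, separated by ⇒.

S ⇒ (S)S ⇒ ((S)S)S ⇒ ((())S)S ⇒ ((())(S)S)S ⇒ ((())((S)S)S)S ⇒ ((())((())S)S)S ⇒ ((())((())())S)S ⇒ ((())((())())())S ⇒ ((())((())())())()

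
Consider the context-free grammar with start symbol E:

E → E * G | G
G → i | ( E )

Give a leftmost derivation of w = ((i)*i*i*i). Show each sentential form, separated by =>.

E => G => (E) => (E*G) => (E*G*G) => (E*G*G*G) => (G*G*G*G) => ((E)*G*G*G) => ((G)*G*G*G) => ((i)*G*G*G) => ((i)*i*G*G) => ((i)*i*i*G) => ((i)*i*i*i)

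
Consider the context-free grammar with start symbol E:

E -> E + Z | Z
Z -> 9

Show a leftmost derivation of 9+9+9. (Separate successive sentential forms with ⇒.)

E ⇒ E+Z   [E -> E + Z]
E+Z ⇒ E+Z+Z   [E -> E + Z]
E+Z+Z ⇒ Z+Z+Z   [E -> Z]
Z+Z+Z ⇒ 9+Z+Z   [Z -> 9]
9+Z+Z ⇒ 9+9+Z   [Z -> 9]
9+9+Z ⇒ 9+9+9   [Z -> 9]

E⇒E+Z⇒E+Z+Z⇒Z+Z+Z⇒9+Z+Z⇒9+9+Z⇒9+9+9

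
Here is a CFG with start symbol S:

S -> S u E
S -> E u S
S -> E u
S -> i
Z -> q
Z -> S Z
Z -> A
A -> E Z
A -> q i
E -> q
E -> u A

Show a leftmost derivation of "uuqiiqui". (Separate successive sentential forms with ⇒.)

S ⇒ EuS ⇒ uAuS ⇒ uEZuS ⇒ uuAZuS ⇒ uuqiZuS ⇒ uuqiSZuS ⇒ uuqiiZuS ⇒ uuqiiquS ⇒ uuqiiqui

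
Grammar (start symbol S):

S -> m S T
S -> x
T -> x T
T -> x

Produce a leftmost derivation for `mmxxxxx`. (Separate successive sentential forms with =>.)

S => mST => mmSTT => mmxTT => mmxxTT => mmxxxTT => mmxxxxT => mmxxxxx

S => mST   [S -> m S T]
mST => mmSTT   [S -> m S T]
mmSTT => mmxTT   [S -> x]
mmxTT => mmxxTT   [T -> x T]
mmxxTT => mmxxxTT   [T -> x T]
mmxxxTT => mmxxxxT   [T -> x]
mmxxxxT => mmxxxxx   [T -> x]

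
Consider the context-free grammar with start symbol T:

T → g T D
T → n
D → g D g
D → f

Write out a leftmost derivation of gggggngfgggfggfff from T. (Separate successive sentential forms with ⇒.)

T ⇒ gTD ⇒ ggTDD ⇒ gggTDDD ⇒ ggggTDDDD ⇒ gggggTDDDDD ⇒ gggggnDDDDD ⇒ gggggngDgDDDD ⇒ gggggngfgDDDD ⇒ gggggngfggDgDDD ⇒ gggggngfgggDggDDD ⇒ gggggngfgggfggDDD ⇒ gggggngfgggfggfDD ⇒ gggggngfgggfggffD ⇒ gggggngfgggfggfff

T ⇒ gTD   [T → g T D]
gTD ⇒ ggTDD   [T → g T D]
ggTDD ⇒ gggTDDD   [T → g T D]
gggTDDD ⇒ ggggTDDDD   [T → g T D]
ggggTDDDD ⇒ gggggTDDDDD   [T → g T D]
gggggTDDDDD ⇒ gggggnDDDDD   [T → n]
gggggnDDDDD ⇒ gggggngDgDDDD   [D → g D g]
gggggngDgDDDD ⇒ gggggngfgDDDD   [D → f]
gggggngfgDDDD ⇒ gggggngfggDgDDD   [D → g D g]
gggggngfggDgDDD ⇒ gggggngfgggDggDDD   [D → g D g]
gggggngfgggDggDDD ⇒ gggggngfgggfggDDD   [D → f]
gggggngfgggfggDDD ⇒ gggggngfgggfggfDD   [D → f]
gggggngfgggfggfDD ⇒ gggggngfgggfggffD   [D → f]
gggggngfgggfggffD ⇒ gggggngfgggfggfff   [D → f]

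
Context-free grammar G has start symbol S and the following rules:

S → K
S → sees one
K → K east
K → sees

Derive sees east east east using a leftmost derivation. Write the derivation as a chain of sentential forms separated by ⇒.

S ⇒ K ⇒ K east ⇒ K east east ⇒ K east east east ⇒ sees east east east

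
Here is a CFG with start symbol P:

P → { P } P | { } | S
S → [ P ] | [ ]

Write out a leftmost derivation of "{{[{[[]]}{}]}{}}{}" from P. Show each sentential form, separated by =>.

P=>{P}P=>{{P}P}P=>{{S}P}P=>{{[P]}P}P=>{{[{P}P]}P}P=>{{[{S}P]}P}P=>{{[{[P]}P]}P}P=>{{[{[S]}P]}P}P=>{{[{[[]]}P]}P}P=>{{[{[[]]}{}]}P}P=>{{[{[[]]}{}]}{}}P=>{{[{[[]]}{}]}{}}{}

P => {P}P   [P → { P } P]
{P}P => {{P}P}P   [P → { P } P]
{{P}P}P => {{S}P}P   [P → S]
{{S}P}P => {{[P]}P}P   [S → [ P ]]
{{[P]}P}P => {{[{P}P]}P}P   [P → { P } P]
{{[{P}P]}P}P => {{[{S}P]}P}P   [P → S]
{{[{S}P]}P}P => {{[{[P]}P]}P}P   [S → [ P ]]
{{[{[P]}P]}P}P => {{[{[S]}P]}P}P   [P → S]
{{[{[S]}P]}P}P => {{[{[[]]}P]}P}P   [S → [ ]]
{{[{[[]]}P]}P}P => {{[{[[]]}{}]}P}P   [P → { }]
{{[{[[]]}{}]}P}P => {{[{[[]]}{}]}{}}P   [P → { }]
{{[{[[]]}{}]}{}}P => {{[{[[]]}{}]}{}}{}   [P → { }]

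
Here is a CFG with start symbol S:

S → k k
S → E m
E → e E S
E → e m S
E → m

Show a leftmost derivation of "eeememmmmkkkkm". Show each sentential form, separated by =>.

S=>Em=>eESm=>eeESSm=>eeemSSSm=>eeemEmSSm=>eeememSmSSm=>eeememEmmSSm=>eeememmmmSSm=>eeememmmmkkSm=>eeememmmmkkkkm

S => Em   [S → E m]
Em => eESm   [E → e E S]
eESm => eeESSm   [E → e E S]
eeESSm => eeemSSSm   [E → e m S]
eeemSSSm => eeemEmSSm   [S → E m]
eeemEmSSm => eeememSmSSm   [E → e m S]
eeememSmSSm => eeememEmmSSm   [S → E m]
eeememEmmSSm => eeememmmmSSm   [E → m]
eeememmmmSSm => eeememmmmkkSm   [S → k k]
eeememmmmkkSm => eeememmmmkkkkm   [S → k k]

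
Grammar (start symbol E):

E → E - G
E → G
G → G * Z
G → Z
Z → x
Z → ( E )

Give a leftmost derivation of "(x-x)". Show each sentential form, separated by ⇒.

E⇒G⇒Z⇒(E)⇒(E-G)⇒(G-G)⇒(Z-G)⇒(x-G)⇒(x-Z)⇒(x-x)

E ⇒ G   [E → G]
G ⇒ Z   [G → Z]
Z ⇒ (E)   [Z → ( E )]
(E) ⇒ (E-G)   [E → E - G]
(E-G) ⇒ (G-G)   [E → G]
(G-G) ⇒ (Z-G)   [G → Z]
(Z-G) ⇒ (x-G)   [Z → x]
(x-G) ⇒ (x-Z)   [G → Z]
(x-Z) ⇒ (x-x)   [Z → x]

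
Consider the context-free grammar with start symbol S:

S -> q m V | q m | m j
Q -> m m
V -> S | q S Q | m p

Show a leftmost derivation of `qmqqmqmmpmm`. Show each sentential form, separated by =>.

S=>qmV=>qmqSQ=>qmqqmVQ=>qmqqmSQ=>qmqqmqmVQ=>qmqqmqmmpQ=>qmqqmqmmpmm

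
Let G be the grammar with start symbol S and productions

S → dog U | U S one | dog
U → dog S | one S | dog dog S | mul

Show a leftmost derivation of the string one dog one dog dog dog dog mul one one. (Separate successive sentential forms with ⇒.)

S ⇒ U S one   [S → U S one]
U S one ⇒ one S S one   [U → one S]
one S S one ⇒ one dog S one   [S → dog]
one dog S one ⇒ one dog U S one one   [S → U S one]
one dog U S one one ⇒ one dog one S S one one   [U → one S]
one dog one S S one one ⇒ one dog one dog U S one one   [S → dog U]
one dog one dog U S one one ⇒ one dog one dog dog S S one one   [U → dog S]
one dog one dog dog S S one one ⇒ one dog one dog dog dog S one one   [S → dog]
one dog one dog dog dog S one one ⇒ one dog one dog dog dog dog U one one   [S → dog U]
one dog one dog dog dog dog U one one ⇒ one dog one dog dog dog dog mul one one   [U → mul]

S ⇒ U S one ⇒ one S S one ⇒ one dog S one ⇒ one dog U S one one ⇒ one dog one S S one one ⇒ one dog one dog U S one one ⇒ one dog one dog dog S S one one ⇒ one dog one dog dog dog S one one ⇒ one dog one dog dog dog dog U one one ⇒ one dog one dog dog dog dog mul one one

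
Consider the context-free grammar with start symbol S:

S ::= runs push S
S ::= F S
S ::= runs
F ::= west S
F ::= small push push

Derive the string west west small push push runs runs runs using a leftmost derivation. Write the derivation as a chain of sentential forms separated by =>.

S => F S   [S ::= F S]
F S => west S S   [F ::= west S]
west S S => west F S S   [S ::= F S]
west F S S => west west S S S   [F ::= west S]
west west S S S => west west F S S S   [S ::= F S]
west west F S S S => west west small push push S S S   [F ::= small push push]
west west small push push S S S => west west small push push runs S S   [S ::= runs]
west west small push push runs S S => west west small push push runs runs S   [S ::= runs]
west west small push push runs runs S => west west small push push runs runs runs   [S ::= runs]

S => F S => west S S => west F S S => west west S S S => west west F S S S => west west small push push S S S => west west small push push runs S S => west west small push push runs runs S => west west small push push runs runs runs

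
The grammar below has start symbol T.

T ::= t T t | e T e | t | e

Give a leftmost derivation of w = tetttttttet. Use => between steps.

T => tTt   [T ::= t T t]
tTt => teTet   [T ::= e T e]
teTet => tetTtet   [T ::= t T t]
tetTtet => tettTttet   [T ::= t T t]
tettTttet => tetttTtttet   [T ::= t T t]
tetttTtttet => tetttttttet   [T ::= t]

T=>tTt=>teTet=>tetTtet=>tettTttet=>tetttTtttet=>tetttttttet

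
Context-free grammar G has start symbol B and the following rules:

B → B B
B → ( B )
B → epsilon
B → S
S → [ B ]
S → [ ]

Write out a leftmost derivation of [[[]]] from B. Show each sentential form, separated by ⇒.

B ⇒ S   [B → S]
S ⇒ [B]   [S → [ B ]]
[B] ⇒ [BB]   [B → B B]
[BB] ⇒ [SB]   [B → S]
[SB] ⇒ [[B]B]   [S → [ B ]]
[[B]B] ⇒ [[S]B]   [B → S]
[[S]B] ⇒ [[[]]B]   [S → [ ]]
[[[]]B] ⇒ [[[]]]   [B → epsilon]

B ⇒ S ⇒ [B] ⇒ [BB] ⇒ [SB] ⇒ [[B]B] ⇒ [[S]B] ⇒ [[[]]B] ⇒ [[[]]]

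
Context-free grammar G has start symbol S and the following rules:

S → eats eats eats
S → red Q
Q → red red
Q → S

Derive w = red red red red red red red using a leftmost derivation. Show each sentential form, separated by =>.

S => red Q   [S → red Q]
red Q => red S   [Q → S]
red S => red red Q   [S → red Q]
red red Q => red red S   [Q → S]
red red S => red red red Q   [S → red Q]
red red red Q => red red red S   [Q → S]
red red red S => red red red red Q   [S → red Q]
red red red red Q => red red red red S   [Q → S]
red red red red S => red red red red red Q   [S → red Q]
red red red red red Q => red red red red red red red   [Q → red red]

S => red Q => red S => red red Q => red red S => red red red Q => red red red S => red red red red Q => red red red red S => red red red red red Q => red red red red red red red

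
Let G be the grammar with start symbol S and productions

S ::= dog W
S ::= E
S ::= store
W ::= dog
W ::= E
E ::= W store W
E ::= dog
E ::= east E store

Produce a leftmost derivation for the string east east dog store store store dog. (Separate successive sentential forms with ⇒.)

S ⇒ E   [S ::= E]
E ⇒ W store W   [E ::= W store W]
W store W ⇒ E store W   [W ::= E]
E store W ⇒ east E store store W   [E ::= east E store]
east E store store W ⇒ east east E store store store W   [E ::= east E store]
east east E store store store W ⇒ east east dog store store store W   [E ::= dog]
east east dog store store store W ⇒ east east dog store store store dog   [W ::= dog]

S ⇒ E ⇒ W store W ⇒ E store W ⇒ east E store store W ⇒ east east E store store store W ⇒ east east dog store store store W ⇒ east east dog store store store dog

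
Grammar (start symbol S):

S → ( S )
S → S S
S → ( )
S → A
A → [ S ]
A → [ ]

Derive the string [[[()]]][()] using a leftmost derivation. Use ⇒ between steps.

S ⇒ SS ⇒ AS ⇒ [S]S ⇒ [A]S ⇒ [[S]]S ⇒ [[A]]S ⇒ [[[S]]]S ⇒ [[[()]]]S ⇒ [[[()]]]A ⇒ [[[()]]][S] ⇒ [[[()]]][()]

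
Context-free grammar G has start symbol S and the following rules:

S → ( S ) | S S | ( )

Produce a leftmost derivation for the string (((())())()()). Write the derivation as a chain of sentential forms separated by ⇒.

S ⇒ (S) ⇒ (SS) ⇒ ((S)S) ⇒ ((SS)S) ⇒ (((S)S)S) ⇒ (((())S)S) ⇒ (((())())S) ⇒ (((())())SS) ⇒ (((())())()S) ⇒ (((())())()())

S ⇒ (S)   [S → ( S )]
(S) ⇒ (SS)   [S → S S]
(SS) ⇒ ((S)S)   [S → ( S )]
((S)S) ⇒ ((SS)S)   [S → S S]
((SS)S) ⇒ (((S)S)S)   [S → ( S )]
(((S)S)S) ⇒ (((())S)S)   [S → ( )]
(((())S)S) ⇒ (((())())S)   [S → ( )]
(((())())S) ⇒ (((())())SS)   [S → S S]
(((())())SS) ⇒ (((())())()S)   [S → ( )]
(((())())()S) ⇒ (((())())()())   [S → ( )]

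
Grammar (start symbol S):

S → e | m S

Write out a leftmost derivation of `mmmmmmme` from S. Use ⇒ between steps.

S⇒mS⇒mmS⇒mmmS⇒mmmmS⇒mmmmmS⇒mmmmmmS⇒mmmmmmmS⇒mmmmmmme

S ⇒ mS   [S → m S]
mS ⇒ mmS   [S → m S]
mmS ⇒ mmmS   [S → m S]
mmmS ⇒ mmmmS   [S → m S]
mmmmS ⇒ mmmmmS   [S → m S]
mmmmmS ⇒ mmmmmmS   [S → m S]
mmmmmmS ⇒ mmmmmmmS   [S → m S]
mmmmmmmS ⇒ mmmmmmme   [S → e]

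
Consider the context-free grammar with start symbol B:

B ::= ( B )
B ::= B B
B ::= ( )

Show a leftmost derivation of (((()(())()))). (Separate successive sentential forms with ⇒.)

B⇒(B)⇒((B))⇒(((B)))⇒(((BB)))⇒(((BBB)))⇒(((()BB)))⇒(((()(B)B)))⇒(((()(())B)))⇒(((()(())())))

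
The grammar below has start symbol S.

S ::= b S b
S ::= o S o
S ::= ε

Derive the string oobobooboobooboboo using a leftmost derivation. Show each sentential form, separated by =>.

S => oSo   [S ::= o S o]
oSo => ooSoo   [S ::= o S o]
ooSoo => oobSboo   [S ::= b S b]
oobSboo => ooboSoboo   [S ::= o S o]
ooboSoboo => oobobSboboo   [S ::= b S b]
oobobSboboo => ooboboSoboboo   [S ::= o S o]
ooboboSoboboo => oobobooSooboboo   [S ::= o S o]
oobobooSooboboo => ooboboobSbooboboo   [S ::= b S b]
ooboboobSbooboboo => oobobooboSobooboboo   [S ::= o S o]
oobobooboSobooboboo => oobobooboobooboboo   [S ::= ε]

S=>oSo=>ooSoo=>oobSboo=>ooboSoboo=>oobobSboboo=>ooboboSoboboo=>oobobooSooboboo=>ooboboobSbooboboo=>oobobooboSobooboboo=>oobobooboobooboboo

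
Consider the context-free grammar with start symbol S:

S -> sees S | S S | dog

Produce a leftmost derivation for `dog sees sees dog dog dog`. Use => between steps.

S => S S   [S -> S S]
S S => dog S   [S -> dog]
dog S => dog S S   [S -> S S]
dog S S => dog S S S   [S -> S S]
dog S S S => dog sees S S S   [S -> sees S]
dog sees S S S => dog sees sees S S S   [S -> sees S]
dog sees sees S S S => dog sees sees dog S S   [S -> dog]
dog sees sees dog S S => dog sees sees dog dog S   [S -> dog]
dog sees sees dog dog S => dog sees sees dog dog dog   [S -> dog]

S => S S => dog S => dog S S => dog S S S => dog sees S S S => dog sees sees S S S => dog sees sees dog S S => dog sees sees dog dog S => dog sees sees dog dog dog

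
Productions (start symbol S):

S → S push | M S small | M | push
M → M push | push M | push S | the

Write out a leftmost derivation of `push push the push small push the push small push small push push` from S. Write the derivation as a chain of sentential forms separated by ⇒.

S ⇒ S push ⇒ S push push ⇒ M S small push push ⇒ push S S small push push ⇒ push M S small S small push push ⇒ push push M S small S small push push ⇒ push push the S small S small push push ⇒ push push the push small S small push push ⇒ push push the push small S push small push push ⇒ push push the push small M push small push push ⇒ push push the push small push S push small push push ⇒ push push the push small push M S small push small push push ⇒ push push the push small push the S small push small push push ⇒ push push the push small push the push small push small push push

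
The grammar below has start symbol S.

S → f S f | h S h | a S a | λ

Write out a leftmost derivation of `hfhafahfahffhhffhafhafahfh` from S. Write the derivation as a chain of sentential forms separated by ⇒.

S ⇒ hSh ⇒ hfSfh ⇒ hfhShfh ⇒ hfhaSahfh ⇒ hfhafSfahfh ⇒ hfhafaSafahfh ⇒ hfhafahShafahfh ⇒ hfhafahfSfhafahfh ⇒ hfhafahfaSafhafahfh ⇒ hfhafahfahShafhafahfh ⇒ hfhafahfahfSfhafhafahfh ⇒ hfhafahfahffSffhafhafahfh ⇒ hfhafahfahffhShffhafhafahfh ⇒ hfhafahfahffhhffhafhafahfh

S ⇒ hSh   [S → h S h]
hSh ⇒ hfSfh   [S → f S f]
hfSfh ⇒ hfhShfh   [S → h S h]
hfhShfh ⇒ hfhaSahfh   [S → a S a]
hfhaSahfh ⇒ hfhafSfahfh   [S → f S f]
hfhafSfahfh ⇒ hfhafaSafahfh   [S → a S a]
hfhafaSafahfh ⇒ hfhafahShafahfh   [S → h S h]
hfhafahShafahfh ⇒ hfhafahfSfhafahfh   [S → f S f]
hfhafahfSfhafahfh ⇒ hfhafahfaSafhafahfh   [S → a S a]
hfhafahfaSafhafahfh ⇒ hfhafahfahShafhafahfh   [S → h S h]
hfhafahfahShafhafahfh ⇒ hfhafahfahfSfhafhafahfh   [S → f S f]
hfhafahfahfSfhafhafahfh ⇒ hfhafahfahffSffhafhafahfh   [S → f S f]
hfhafahfahffSffhafhafahfh ⇒ hfhafahfahffhShffhafhafahfh   [S → h S h]
hfhafahfahffhShffhafhafahfh ⇒ hfhafahfahffhhffhafhafahfh   [S → λ]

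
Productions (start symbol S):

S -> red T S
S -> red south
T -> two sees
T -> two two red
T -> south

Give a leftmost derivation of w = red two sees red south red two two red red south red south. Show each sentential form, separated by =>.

S => red T S => red two sees S => red two sees red T S => red two sees red south S => red two sees red south red T S => red two sees red south red two two red S => red two sees red south red two two red red T S => red two sees red south red two two red red south S => red two sees red south red two two red red south red south

S => red T S   [S -> red T S]
red T S => red two sees S   [T -> two sees]
red two sees S => red two sees red T S   [S -> red T S]
red two sees red T S => red two sees red south S   [T -> south]
red two sees red south S => red two sees red south red T S   [S -> red T S]
red two sees red south red T S => red two sees red south red two two red S   [T -> two two red]
red two sees red south red two two red S => red two sees red south red two two red red T S   [S -> red T S]
red two sees red south red two two red red T S => red two sees red south red two two red red south S   [T -> south]
red two sees red south red two two red red south S => red two sees red south red two two red red south red south   [S -> red south]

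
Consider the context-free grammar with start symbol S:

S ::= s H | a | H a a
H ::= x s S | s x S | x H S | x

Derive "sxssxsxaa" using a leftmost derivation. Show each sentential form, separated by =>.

S=>sH=>sxsS=>sxssH=>sxssxsS=>sxssxsHaa=>sxssxsxaa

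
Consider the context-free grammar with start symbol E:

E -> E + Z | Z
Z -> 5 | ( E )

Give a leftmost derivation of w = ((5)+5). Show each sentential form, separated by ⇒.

E ⇒ Z   [E -> Z]
Z ⇒ (E)   [Z -> ( E )]
(E) ⇒ (E+Z)   [E -> E + Z]
(E+Z) ⇒ (Z+Z)   [E -> Z]
(Z+Z) ⇒ ((E)+Z)   [Z -> ( E )]
((E)+Z) ⇒ ((Z)+Z)   [E -> Z]
((Z)+Z) ⇒ ((5)+Z)   [Z -> 5]
((5)+Z) ⇒ ((5)+5)   [Z -> 5]

E ⇒ Z ⇒ (E) ⇒ (E+Z) ⇒ (Z+Z) ⇒ ((E)+Z) ⇒ ((Z)+Z) ⇒ ((5)+Z) ⇒ ((5)+5)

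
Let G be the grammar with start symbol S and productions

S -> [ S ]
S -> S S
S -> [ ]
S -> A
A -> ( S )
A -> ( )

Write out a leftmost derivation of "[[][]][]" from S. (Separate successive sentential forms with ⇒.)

S⇒SS⇒[S]S⇒[SS]S⇒[[]S]S⇒[[][]]S⇒[[][]][]

S ⇒ SS   [S -> S S]
SS ⇒ [S]S   [S -> [ S ]]
[S]S ⇒ [SS]S   [S -> S S]
[SS]S ⇒ [[]S]S   [S -> [ ]]
[[]S]S ⇒ [[][]]S   [S -> [ ]]
[[][]]S ⇒ [[][]][]   [S -> [ ]]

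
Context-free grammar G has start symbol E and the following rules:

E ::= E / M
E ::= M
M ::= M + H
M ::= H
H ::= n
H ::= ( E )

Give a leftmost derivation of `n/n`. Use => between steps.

E=>E/M=>M/M=>H/M=>n/M=>n/H=>n/n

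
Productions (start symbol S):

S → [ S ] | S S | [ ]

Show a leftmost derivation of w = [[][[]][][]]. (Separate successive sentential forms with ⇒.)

S ⇒ [S]   [S → [ S ]]
[S] ⇒ [SS]   [S → S S]
[SS] ⇒ [[]S]   [S → [ ]]
[[]S] ⇒ [[]SS]   [S → S S]
[[]SS] ⇒ [[]SSS]   [S → S S]
[[]SSS] ⇒ [[][S]SS]   [S → [ S ]]
[[][S]SS] ⇒ [[][[]]SS]   [S → [ ]]
[[][[]]SS] ⇒ [[][[]][]S]   [S → [ ]]
[[][[]][]S] ⇒ [[][[]][][]]   [S → [ ]]

S⇒[S]⇒[SS]⇒[[]S]⇒[[]SS]⇒[[]SSS]⇒[[][S]SS]⇒[[][[]]SS]⇒[[][[]][]S]⇒[[][[]][][]]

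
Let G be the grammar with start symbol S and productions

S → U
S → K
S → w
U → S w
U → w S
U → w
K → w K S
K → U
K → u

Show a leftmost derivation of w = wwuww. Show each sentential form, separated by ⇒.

S ⇒ K   [S → K]
K ⇒ wKS   [K → w K S]
wKS ⇒ wwKSS   [K → w K S]
wwKSS ⇒ wwuSS   [K → u]
wwuSS ⇒ wwuwS   [S → w]
wwuwS ⇒ wwuww   [S → w]

S⇒K⇒wKS⇒wwKSS⇒wwuSS⇒wwuwS⇒wwuww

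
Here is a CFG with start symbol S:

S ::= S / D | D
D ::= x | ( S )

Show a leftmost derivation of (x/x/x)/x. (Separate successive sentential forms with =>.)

S => S/D   [S ::= S / D]
S/D => D/D   [S ::= D]
D/D => (S)/D   [D ::= ( S )]
(S)/D => (S/D)/D   [S ::= S / D]
(S/D)/D => (S/D/D)/D   [S ::= S / D]
(S/D/D)/D => (D/D/D)/D   [S ::= D]
(D/D/D)/D => (x/D/D)/D   [D ::= x]
(x/D/D)/D => (x/x/D)/D   [D ::= x]
(x/x/D)/D => (x/x/x)/D   [D ::= x]
(x/x/x)/D => (x/x/x)/x   [D ::= x]

S => S/D => D/D => (S)/D => (S/D)/D => (S/D/D)/D => (D/D/D)/D => (x/D/D)/D => (x/x/D)/D => (x/x/x)/D => (x/x/x)/x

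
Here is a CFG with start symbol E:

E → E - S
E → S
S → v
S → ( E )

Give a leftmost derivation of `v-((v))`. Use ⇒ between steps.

E ⇒ E-S ⇒ S-S ⇒ v-S ⇒ v-(E) ⇒ v-(S) ⇒ v-((E)) ⇒ v-((S)) ⇒ v-((v))

E ⇒ E-S   [E → E - S]
E-S ⇒ S-S   [E → S]
S-S ⇒ v-S   [S → v]
v-S ⇒ v-(E)   [S → ( E )]
v-(E) ⇒ v-(S)   [E → S]
v-(S) ⇒ v-((E))   [S → ( E )]
v-((E)) ⇒ v-((S))   [E → S]
v-((S)) ⇒ v-((v))   [S → v]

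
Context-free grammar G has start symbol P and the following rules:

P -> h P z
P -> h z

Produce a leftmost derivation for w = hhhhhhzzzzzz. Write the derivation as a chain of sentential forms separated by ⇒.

P⇒hPz⇒hhPzz⇒hhhPzzz⇒hhhhPzzzz⇒hhhhhPzzzzz⇒hhhhhhzzzzzz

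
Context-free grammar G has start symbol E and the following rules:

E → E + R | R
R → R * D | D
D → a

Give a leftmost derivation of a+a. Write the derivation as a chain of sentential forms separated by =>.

E => E+R => R+R => D+R => a+R => a+D => a+a

E => E+R   [E → E + R]
E+R => R+R   [E → R]
R+R => D+R   [R → D]
D+R => a+R   [D → a]
a+R => a+D   [R → D]
a+D => a+a   [D → a]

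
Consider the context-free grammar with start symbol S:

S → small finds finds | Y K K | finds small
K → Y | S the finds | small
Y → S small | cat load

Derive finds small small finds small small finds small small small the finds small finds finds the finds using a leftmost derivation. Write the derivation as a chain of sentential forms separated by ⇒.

S ⇒ Y K K   [S → Y K K]
Y K K ⇒ S small K K   [Y → S small]
S small K K ⇒ finds small small K K   [S → finds small]
finds small small K K ⇒ finds small small S the finds K   [K → S the finds]
finds small small S the finds K ⇒ finds small small Y K K the finds K   [S → Y K K]
finds small small Y K K the finds K ⇒ finds small small S small K K the finds K   [Y → S small]
finds small small S small K K the finds K ⇒ finds small small finds small small K K the finds K   [S → finds small]
finds small small finds small small K K the finds K ⇒ finds small small finds small small Y K the finds K   [K → Y]
finds small small finds small small Y K the finds K ⇒ finds small small finds small small S small K the finds K   [Y → S small]
finds small small finds small small S small K the finds K ⇒ finds small small finds small small finds small small K the finds K   [S → finds small]
finds small small finds small small finds small small K the finds K ⇒ finds small small finds small small finds small small small the finds K   [K → small]
finds small small finds small small finds small small small the finds K ⇒ finds small small finds small small finds small small small the finds S the finds   [K → S the finds]
finds small small finds small small finds small small small the finds S the finds ⇒ finds small small finds small small finds small small small the finds small finds finds the finds   [S → small finds finds]

S ⇒ Y K K ⇒ S small K K ⇒ finds small small K K ⇒ finds small small S the finds K ⇒ finds small small Y K K the finds K ⇒ finds small small S small K K the finds K ⇒ finds small small finds small small K K the finds K ⇒ finds small small finds small small Y K the finds K ⇒ finds small small finds small small S small K the finds K ⇒ finds small small finds small small finds small small K the finds K ⇒ finds small small finds small small finds small small small the finds K ⇒ finds small small finds small small finds small small small the finds S the finds ⇒ finds small small finds small small finds small small small the finds small finds finds the finds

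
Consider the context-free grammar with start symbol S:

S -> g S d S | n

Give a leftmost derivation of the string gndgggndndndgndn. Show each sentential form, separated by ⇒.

S ⇒ gSdS ⇒ gndS ⇒ gndgSdS ⇒ gndggSdSdS ⇒ gndgggSdSdSdS ⇒ gndgggndSdSdS ⇒ gndgggndndSdS ⇒ gndgggndndndS ⇒ gndgggndndndgSdS ⇒ gndgggndndndgndS ⇒ gndgggndndndgndn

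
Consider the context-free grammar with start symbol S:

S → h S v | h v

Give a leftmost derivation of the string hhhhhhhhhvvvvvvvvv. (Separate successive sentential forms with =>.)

S => hSv   [S → h S v]
hSv => hhSvv   [S → h S v]
hhSvv => hhhSvvv   [S → h S v]
hhhSvvv => hhhhSvvvv   [S → h S v]
hhhhSvvvv => hhhhhSvvvvv   [S → h S v]
hhhhhSvvvvv => hhhhhhSvvvvvv   [S → h S v]
hhhhhhSvvvvvv => hhhhhhhSvvvvvvv   [S → h S v]
hhhhhhhSvvvvvvv => hhhhhhhhSvvvvvvvv   [S → h S v]
hhhhhhhhSvvvvvvvv => hhhhhhhhhvvvvvvvvv   [S → h v]

S=>hSv=>hhSvv=>hhhSvvv=>hhhhSvvvv=>hhhhhSvvvvv=>hhhhhhSvvvvvv=>hhhhhhhSvvvvvvv=>hhhhhhhhSvvvvvvvv=>hhhhhhhhhvvvvvvvvv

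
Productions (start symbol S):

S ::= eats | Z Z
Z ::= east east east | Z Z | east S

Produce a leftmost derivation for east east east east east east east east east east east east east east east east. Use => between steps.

S => Z Z   [S ::= Z Z]
Z Z => Z Z Z   [Z ::= Z Z]
Z Z Z => Z Z Z Z   [Z ::= Z Z]
Z Z Z Z => east S Z Z Z   [Z ::= east S]
east S Z Z Z => east Z Z Z Z Z   [S ::= Z Z]
east Z Z Z Z Z => east east east east Z Z Z Z   [Z ::= east east east]
east east east east Z Z Z Z => east east east east east east east Z Z Z   [Z ::= east east east]
east east east east east east east Z Z Z => east east east east east east east east east east Z Z   [Z ::= east east east]
east east east east east east east east east east Z Z => east east east east east east east east east east east east east Z   [Z ::= east east east]
east east east east east east east east east east east east east Z => east east east east east east east east east east east east east east east east   [Z ::= east east east]

S => Z Z => Z Z Z => Z Z Z Z => east S Z Z Z => east Z Z Z Z Z => east east east east Z Z Z Z => east east east east east east east Z Z Z => east east east east east east east east east east Z Z => east east east east east east east east east east east east east Z => east east east east east east east east east east east east east east east east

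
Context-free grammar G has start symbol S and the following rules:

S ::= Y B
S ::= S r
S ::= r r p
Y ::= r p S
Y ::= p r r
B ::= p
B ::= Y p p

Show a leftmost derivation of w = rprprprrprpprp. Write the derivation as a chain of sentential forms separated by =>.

S => YB => rpSB => rpSrB => rpYBrB => rprpSBrB => rprpYBBrB => rprprpSBBrB => rprprpSrBBrB => rprprprrprBBrB => rprprprrprpBrB => rprprprrprpprB => rprprprrprpprp

S => YB   [S ::= Y B]
YB => rpSB   [Y ::= r p S]
rpSB => rpSrB   [S ::= S r]
rpSrB => rpYBrB   [S ::= Y B]
rpYBrB => rprpSBrB   [Y ::= r p S]
rprpSBrB => rprpYBBrB   [S ::= Y B]
rprpYBBrB => rprprpSBBrB   [Y ::= r p S]
rprprpSBBrB => rprprpSrBBrB   [S ::= S r]
rprprpSrBBrB => rprprprrprBBrB   [S ::= r r p]
rprprprrprBBrB => rprprprrprpBrB   [B ::= p]
rprprprrprpBrB => rprprprrprpprB   [B ::= p]
rprprprrprpprB => rprprprrprpprp   [B ::= p]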